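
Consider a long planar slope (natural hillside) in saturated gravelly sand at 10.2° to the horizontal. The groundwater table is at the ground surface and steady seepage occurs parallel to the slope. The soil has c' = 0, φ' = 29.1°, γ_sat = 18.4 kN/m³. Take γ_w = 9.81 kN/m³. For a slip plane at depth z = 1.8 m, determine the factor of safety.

FS = 1.44

With seepage parallel to the slope and the water table at the surface, the effective normal stress on the slip plane uses the buoyant unit weight γ' = γ_sat − γ_w while the driving shear stress uses γ_sat:
FS = [c' + γ' z cos²β tanφ'] / [γ_sat z sinβ cosβ]
(For c' = 0 this reduces to FS = (γ'/γ_sat)·tanφ'/tanβ.)
γ' = 18.4 − 9.81 = 8.59 kN/m³
Numerator = 0.0 + 8.59·1.8·cos²10.2°·tan29.1° = 0.0 + 8.59·1.8·0.9686·0.5566 = 8.336 kPa
Denominator = 18.4·1.8·sin10.2°·cos10.2° = 18.4·1.8·0.1771·0.9842 = 5.772 kPa
FS = 8.336 / 5.772 = 1.444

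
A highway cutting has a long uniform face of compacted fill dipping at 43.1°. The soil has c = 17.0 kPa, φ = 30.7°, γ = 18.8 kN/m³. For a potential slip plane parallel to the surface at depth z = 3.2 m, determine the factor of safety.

FS = 1.20

For an infinite slope with a slip plane parallel to the surface (no pore pressure): FS = [c + γz cos²β tanφ] / [γz sinβ cosβ].
γz = 18.8·3.2 = 60.16 kN/m²
Numerator = 17.0 + 60.16·cos²43.1°·tan30.7° = 17.0 + 60.16·0.5331·0.5938 = 36.044 kPa
Denominator = 60.16·sin43.1°·cos43.1° = 60.16·0.6833·0.7302 = 30.014 kPa
FS = 36.044 / 30.014 = 1.201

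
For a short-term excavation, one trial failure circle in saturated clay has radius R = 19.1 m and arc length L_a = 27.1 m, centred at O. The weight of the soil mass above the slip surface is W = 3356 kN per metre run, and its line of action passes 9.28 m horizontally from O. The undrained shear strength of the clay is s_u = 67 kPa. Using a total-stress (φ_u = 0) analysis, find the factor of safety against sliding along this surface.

FS = 1.11

Taking moments about the centre O, the resisting moment is provided by the undrained shear strength acting along the arc:
M_R = s_u·L_a·R = 67·27.10·19.1 = 34679.9 kN·m/m
M_D = W·d = 3356·9.28 = 31143.7 kN·m/m
FS = M_R / M_D = 34679.9 / 31143.7 = 1.114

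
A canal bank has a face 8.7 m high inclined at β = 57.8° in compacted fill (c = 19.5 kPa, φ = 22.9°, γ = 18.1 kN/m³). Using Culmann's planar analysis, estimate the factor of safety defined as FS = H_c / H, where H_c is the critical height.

FS = 2.15

H_c = (4c/γ) · sinβ cosφ / [1 − cos(β − φ)]
    = (4·19.5/18.1) · sin57.8°·cos22.9° / [1 − cos34.9°]
    = 4.309 · 0.7795 / 0.1798 = 18.68 m
FS = H_c / H = 18.68 / 8.7 = 2.147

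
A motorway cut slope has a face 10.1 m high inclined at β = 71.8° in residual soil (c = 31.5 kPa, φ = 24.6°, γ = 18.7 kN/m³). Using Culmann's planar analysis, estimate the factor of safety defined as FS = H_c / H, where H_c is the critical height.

H_c = (4c/γ) · sinβ cosφ / [1 − cos(β − φ)]
    = (4·31.5/18.7) · sin71.8°·cos24.6° / [1 − cos47.2°]
    = 6.738 · 0.8637 / 0.3206 = 18.16 m
FS = H_c / H = 18.16 / 10.1 = 1.798

FS = 1.80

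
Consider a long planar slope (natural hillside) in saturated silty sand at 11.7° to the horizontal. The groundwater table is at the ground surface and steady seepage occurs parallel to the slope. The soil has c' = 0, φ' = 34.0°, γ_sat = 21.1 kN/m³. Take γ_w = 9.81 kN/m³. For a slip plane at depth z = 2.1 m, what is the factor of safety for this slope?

With seepage parallel to the slope and the water table at the surface, the effective normal stress on the slip plane uses the buoyant unit weight γ' = γ_sat − γ_w while the driving shear stress uses γ_sat:
FS = [c' + γ' z cos²β tanφ'] / [γ_sat z sinβ cosβ]
(For c' = 0 this reduces to FS = (γ'/γ_sat)·tanφ'/tanβ.)
γ' = 21.1 − 9.81 = 11.29 kN/m³
Numerator = 0.0 + 11.29·2.1·cos²11.7°·tan34.0° = 0.0 + 11.29·2.1·0.9589·0.6745 = 15.334 kPa
Denominator = 21.1·2.1·sin11.7°·cos11.7° = 21.1·2.1·0.2028·0.9792 = 8.799 kPa
FS = 15.334 / 8.799 = 1.743

FS = 1.74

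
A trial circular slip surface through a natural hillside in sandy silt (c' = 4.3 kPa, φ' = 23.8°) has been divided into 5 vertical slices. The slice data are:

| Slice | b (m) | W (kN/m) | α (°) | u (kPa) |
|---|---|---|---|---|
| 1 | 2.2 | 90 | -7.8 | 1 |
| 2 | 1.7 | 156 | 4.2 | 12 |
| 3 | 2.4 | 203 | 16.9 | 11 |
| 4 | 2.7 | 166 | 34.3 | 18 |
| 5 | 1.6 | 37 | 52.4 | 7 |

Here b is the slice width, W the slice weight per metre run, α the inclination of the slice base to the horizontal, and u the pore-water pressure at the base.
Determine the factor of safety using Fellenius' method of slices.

FS = 1.44

Ordinary method of slices: FS = Σ[c'·Δl_i + (W_i cosα_i − u_i·Δl_i)·tanφ'] / Σ W_i sinα_i, with Δl_i = b_i / cosα_i.
Slice 1: Δl = 2.2/cos(-7.8°) = 2.221 m; N'_1 = 90·cos(-7.8°) − 1·2.221 = 86.9; c'Δl = 9.55; W sinα = -12.2
Slice 2: Δl = 1.7/cos4.2° = 1.705 m; N'_2 = 156·cos4.2° − 12·1.705 = 135.1; c'Δl = 7.33; W sinα = 11.4
Slice 3: Δl = 2.4/cos16.9° = 2.508 m; N'_3 = 203·cos16.9° − 11·2.508 = 166.6; c'Δl = 10.79; W sinα = 59.0
Slice 4: Δl = 2.7/cos34.3° = 3.268 m; N'_4 = 166·cos34.3° − 18·3.268 = 78.3; c'Δl = 14.05; W sinα = 93.5
Slice 5: Δl = 1.6/cos52.4° = 2.622 m; N'_5 = 37·cos52.4° − 7·2.622 = 4.2; c'Δl = 11.28; W sinα = 29.3
Σc'Δl = 53.0 kN/m; ΣN' = 471.2 kN/m; ΣW sinα = 181.1 kN/m
Resisting = 53.0 + 471.2·tan23.8° = 53.0 + 207.8 = 260.8 kN/m
FS = 260.8 / 181.1 = 1.440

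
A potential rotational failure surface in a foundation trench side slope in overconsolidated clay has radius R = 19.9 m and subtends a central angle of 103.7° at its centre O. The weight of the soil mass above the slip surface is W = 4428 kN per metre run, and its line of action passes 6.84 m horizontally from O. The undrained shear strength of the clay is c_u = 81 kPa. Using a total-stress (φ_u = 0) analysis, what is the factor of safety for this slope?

Taking moments about the centre O, the resisting moment is provided by the undrained shear strength acting along the arc:
Arc length L_a = R·θ = 19.9·(103.7°·π/180) = 19.9·1.8099 = 36.02 m
M_R = c_u·L_a·R = 81·36.02·19.9 = 58056.0 kN·m/m
M_D = W·d = 4428·6.84 = 30287.5 kN·m/m
FS = M_R / M_D = 58056.0 / 30287.5 = 1.917

FS = 1.92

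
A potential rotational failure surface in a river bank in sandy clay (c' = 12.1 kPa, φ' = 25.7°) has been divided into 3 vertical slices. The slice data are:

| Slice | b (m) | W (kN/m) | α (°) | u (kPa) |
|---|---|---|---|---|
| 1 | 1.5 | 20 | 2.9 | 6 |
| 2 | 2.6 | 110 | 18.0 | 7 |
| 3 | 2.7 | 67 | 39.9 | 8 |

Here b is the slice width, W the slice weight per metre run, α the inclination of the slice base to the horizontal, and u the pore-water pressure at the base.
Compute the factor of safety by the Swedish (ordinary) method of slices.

FS = 1.94

Ordinary method of slices: FS = Σ[c'·Δl_i + (W_i cosα_i − u_i·Δl_i)·tanφ'] / Σ W_i sinα_i, with Δl_i = b_i / cosα_i.
Slice 1: Δl = 1.5/cos2.9° = 1.502 m; N'_1 = 20·cos2.9° − 6·1.502 = 11.0; c'Δl = 18.17; W sinα = 1.0
Slice 2: Δl = 2.6/cos18.0° = 2.734 m; N'_2 = 110·cos18.0° − 7·2.734 = 85.5; c'Δl = 33.08; W sinα = 34.0
Slice 3: Δl = 2.7/cos39.9° = 3.519 m; N'_3 = 67·cos39.9° − 8·3.519 = 23.2; c'Δl = 42.59; W sinα = 43.0
Σc'Δl = 93.8 kN/m; ΣN' = 119.7 kN/m; ΣW sinα = 78.0 kN/m
Resisting = 93.8 + 119.7·tan25.7° = 93.8 + 57.6 = 151.4 kN/m
FS = 151.4 / 78.0 = 1.942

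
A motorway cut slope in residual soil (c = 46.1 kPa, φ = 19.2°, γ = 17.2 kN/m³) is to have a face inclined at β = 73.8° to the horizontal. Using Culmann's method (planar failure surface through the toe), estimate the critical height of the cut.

Culmann's analysis gives the critical failure plane at α_cr = (β + φ)/2 = (73.8 + 19.2)/2 = 46.5°, and the critical height
H_c = (4c/γ) · sinβ cosφ / [1 − cos(β − φ)]
    = (4·46.1/17.2) · sin73.8°·cos19.2° / [1 − cos(54.6°)]
    = 10.721 · 0.9603·0.9444 / [1 − 0.5793]
    = 10.721 · 0.9069 / 0.4207
    = 23.11 m

H_c = 23.11 m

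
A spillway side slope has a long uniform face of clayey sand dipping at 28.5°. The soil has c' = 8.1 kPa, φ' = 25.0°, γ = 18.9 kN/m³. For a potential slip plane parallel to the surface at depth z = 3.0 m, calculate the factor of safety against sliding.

For an infinite slope with a slip plane parallel to the surface (no pore pressure): FS = [c' + γz cos²β tanφ'] / [γz sinβ cosβ].
γz = 18.9·3.0 = 56.70 kN/m²
Numerator = 8.1 + 56.70·cos²28.5°·tan25.0° = 8.1 + 56.70·0.7723·0.4663 = 28.520 kPa
Denominator = 56.70·sin28.5°·cos28.5° = 56.70·0.4772·0.8788 = 23.776 kPa
FS = 28.520 / 23.776 = 1.200

FS = 1.20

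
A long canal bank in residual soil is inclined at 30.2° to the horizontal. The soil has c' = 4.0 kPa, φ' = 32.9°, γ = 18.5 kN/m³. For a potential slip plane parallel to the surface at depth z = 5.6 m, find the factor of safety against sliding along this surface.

For an infinite slope with a slip plane parallel to the surface (no pore pressure): FS = [c' + γz cos²β tanφ'] / [γz sinβ cosβ].
γz = 18.5·5.6 = 103.60 kN/m²
Numerator = 4.0 + 103.60·cos²30.2°·tan32.9° = 4.0 + 103.60·0.7470·0.6469 = 54.063 kPa
Denominator = 103.60·sin30.2°·cos30.2° = 103.60·0.5030·0.8643 = 45.040 kPa
FS = 54.063 / 45.040 = 1.200

FS = 1.20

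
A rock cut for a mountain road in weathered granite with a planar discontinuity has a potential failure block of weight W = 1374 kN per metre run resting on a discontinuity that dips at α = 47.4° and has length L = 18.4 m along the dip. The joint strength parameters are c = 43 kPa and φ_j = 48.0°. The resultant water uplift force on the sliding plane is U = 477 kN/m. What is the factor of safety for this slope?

Resolving the block weight along and normal to the plane and applying the Mohr–Coulomb strength on the joint:
N' = W cosα − U = 1374·cos47.4° − 477 = 453.0 kN/m
Driving force T = W sinα = 1374·sin47.4° = 1011.4 kN/m
Resisting force R = c·L + N'·tanφ_j = 43·18.4 + 453.0·tan48.0° = 791.2 + 503.1 = 1294.3 kN/m
FS = R / T = 1294.3 / 1011.4 = 1.280

FS = 1.28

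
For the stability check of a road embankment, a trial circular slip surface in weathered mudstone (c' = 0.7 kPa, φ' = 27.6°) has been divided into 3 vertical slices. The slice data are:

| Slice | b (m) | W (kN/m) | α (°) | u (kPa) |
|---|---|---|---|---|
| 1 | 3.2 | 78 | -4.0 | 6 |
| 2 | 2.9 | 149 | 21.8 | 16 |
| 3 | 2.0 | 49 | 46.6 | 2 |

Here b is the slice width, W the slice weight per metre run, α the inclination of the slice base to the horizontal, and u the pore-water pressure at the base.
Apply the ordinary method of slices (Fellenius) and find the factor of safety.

FS = 1.14

Ordinary method of slices: FS = Σ[c'·Δl_i + (W_i cosα_i − u_i·Δl_i)·tanφ'] / Σ W_i sinα_i, with Δl_i = b_i / cosα_i.
Slice 1: Δl = 3.2/cos(-4.0°) = 3.208 m; N'_1 = 78·cos(-4.0°) − 6·3.208 = 58.6; c'Δl = 2.25; W sinα = -5.4
Slice 2: Δl = 2.9/cos21.8° = 3.123 m; N'_2 = 149·cos21.8° − 16·3.123 = 88.4; c'Δl = 2.19; W sinα = 55.3
Slice 3: Δl = 2.0/cos46.6° = 2.911 m; N'_3 = 49·cos46.6° − 2·2.911 = 27.8; c'Δl = 2.04; W sinα = 35.6
Σc'Δl = 6.5 kN/m; ΣN' = 174.8 kN/m; ΣW sinα = 85.5 kN/m
Resisting = 6.5 + 174.8·tan27.6° = 6.5 + 91.4 = 97.8 kN/m
FS = 97.8 / 85.5 = 1.144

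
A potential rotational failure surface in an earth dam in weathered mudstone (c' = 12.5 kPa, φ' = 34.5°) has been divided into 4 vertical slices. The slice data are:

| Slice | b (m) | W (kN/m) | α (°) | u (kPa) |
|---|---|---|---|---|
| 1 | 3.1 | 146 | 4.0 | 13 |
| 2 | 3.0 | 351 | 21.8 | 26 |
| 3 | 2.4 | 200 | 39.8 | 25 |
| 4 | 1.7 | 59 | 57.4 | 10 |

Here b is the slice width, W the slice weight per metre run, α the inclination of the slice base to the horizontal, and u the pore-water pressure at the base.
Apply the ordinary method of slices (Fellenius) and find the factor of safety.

FS = 1.41

Ordinary method of slices: FS = Σ[c'·Δl_i + (W_i cosα_i − u_i·Δl_i)·tanφ'] / Σ W_i sinα_i, with Δl_i = b_i / cosα_i.
Slice 1: Δl = 3.1/cos4.0° = 3.108 m; N'_1 = 146·cos4.0° − 13·3.108 = 105.2; c'Δl = 38.84; W sinα = 10.2
Slice 2: Δl = 3.0/cos21.8° = 3.231 m; N'_2 = 351·cos21.8° − 26·3.231 = 241.9; c'Δl = 40.39; W sinα = 130.4
Slice 3: Δl = 2.4/cos39.8° = 3.124 m; N'_3 = 200·cos39.8° − 25·3.124 = 75.6; c'Δl = 39.05; W sinα = 128.0
Slice 4: Δl = 1.7/cos57.4° = 3.155 m; N'_4 = 59·cos57.4° − 10·3.155 = 0.2; c'Δl = 39.44; W sinα = 49.7
Σc'Δl = 157.7 kN/m; ΣN' = 422.9 kN/m; ΣW sinα = 318.3 kN/m
Resisting = 157.7 + 422.9·tan34.5° = 157.7 + 290.7 = 448.4 kN/m
FS = 448.4 / 318.3 = 1.409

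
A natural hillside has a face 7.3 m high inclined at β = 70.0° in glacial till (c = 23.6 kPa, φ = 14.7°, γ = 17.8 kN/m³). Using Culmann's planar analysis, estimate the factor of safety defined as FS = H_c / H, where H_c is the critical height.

FS = 1.53

H_c = (4c/γ) · sinβ cosφ / [1 − cos(β − φ)]
    = (4·23.6/17.8) · sin70.0°·cos14.7° / [1 − cos55.3°]
    = 5.303 · 0.9089 / 0.4307 = 11.19 m
FS = H_c / H = 11.19 / 7.3 = 1.533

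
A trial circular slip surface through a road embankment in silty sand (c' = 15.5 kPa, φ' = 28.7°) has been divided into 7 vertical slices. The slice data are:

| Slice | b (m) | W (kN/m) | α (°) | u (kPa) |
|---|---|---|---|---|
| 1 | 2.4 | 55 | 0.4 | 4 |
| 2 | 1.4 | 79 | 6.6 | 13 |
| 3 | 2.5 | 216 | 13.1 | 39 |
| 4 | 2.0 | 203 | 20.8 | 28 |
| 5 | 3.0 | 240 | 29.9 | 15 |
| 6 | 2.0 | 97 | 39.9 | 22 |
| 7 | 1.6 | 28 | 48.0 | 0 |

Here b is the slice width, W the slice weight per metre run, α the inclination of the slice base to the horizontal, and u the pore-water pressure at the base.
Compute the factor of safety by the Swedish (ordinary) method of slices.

Ordinary method of slices: FS = Σ[c'·Δl_i + (W_i cosα_i − u_i·Δl_i)·tanφ'] / Σ W_i sinα_i, with Δl_i = b_i / cosα_i.
Slice 1: Δl = 2.4/cos0.4° = 2.400 m; N'_1 = 55·cos0.4° − 4·2.400 = 45.4; c'Δl = 37.20; W sinα = 0.4
Slice 2: Δl = 1.4/cos6.6° = 1.409 m; N'_2 = 79·cos6.6° − 13·1.409 = 60.2; c'Δl = 21.84; W sinα = 9.1
Slice 3: Δl = 2.5/cos13.1° = 2.567 m; N'_3 = 216·cos13.1° − 39·2.567 = 110.3; c'Δl = 39.79; W sinα = 49.0
Slice 4: Δl = 2.0/cos20.8° = 2.139 m; N'_4 = 203·cos20.8° − 28·2.139 = 129.9; c'Δl = 33.16; W sinα = 72.1
Slice 5: Δl = 3.0/cos29.9° = 3.461 m; N'_5 = 240·cos29.9° − 15·3.461 = 156.1; c'Δl = 53.64; W sinα = 119.6
Slice 6: Δl = 2.0/cos39.9° = 2.607 m; N'_6 = 97·cos39.9° − 22·2.607 = 17.1; c'Δl = 40.41; W sinα = 62.2
Slice 7: Δl = 1.6/cos48.0° = 2.391 m; N'_7 = 28·cos48.0° − 0·2.391 = 18.7; c'Δl = 37.06; W sinα = 20.8
Σc'Δl = 263.1 kN/m; ΣN' = 537.6 kN/m; ΣW sinα = 333.2 kN/m
Resisting = 263.1 + 537.6·tan28.7° = 263.1 + 294.3 = 557.5 kN/m
FS = 557.5 / 333.2 = 1.673

FS = 1.67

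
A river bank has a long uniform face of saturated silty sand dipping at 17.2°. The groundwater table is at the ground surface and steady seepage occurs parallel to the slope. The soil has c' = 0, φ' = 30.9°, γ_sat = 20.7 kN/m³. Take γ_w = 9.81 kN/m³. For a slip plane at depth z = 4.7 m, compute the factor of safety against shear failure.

FS = 1.02

With seepage parallel to the slope and the water table at the surface, the effective normal stress on the slip plane uses the buoyant unit weight γ' = γ_sat − γ_w while the driving shear stress uses γ_sat:
FS = [c' + γ' z cos²β tanφ'] / [γ_sat z sinβ cosβ]
(For c' = 0 this reduces to FS = (γ'/γ_sat)·tanφ'/tanβ.)
γ' = 20.7 − 9.81 = 10.89 kN/m³
Numerator = 0.0 + 10.89·4.7·cos²17.2°·tan30.9° = 0.0 + 10.89·4.7·0.9126·0.5985 = 27.954 kPa
Denominator = 20.7·4.7·sin17.2°·cos17.2° = 20.7·4.7·0.2957·0.9553 = 27.483 kPa
FS = 27.954 / 27.483 = 1.017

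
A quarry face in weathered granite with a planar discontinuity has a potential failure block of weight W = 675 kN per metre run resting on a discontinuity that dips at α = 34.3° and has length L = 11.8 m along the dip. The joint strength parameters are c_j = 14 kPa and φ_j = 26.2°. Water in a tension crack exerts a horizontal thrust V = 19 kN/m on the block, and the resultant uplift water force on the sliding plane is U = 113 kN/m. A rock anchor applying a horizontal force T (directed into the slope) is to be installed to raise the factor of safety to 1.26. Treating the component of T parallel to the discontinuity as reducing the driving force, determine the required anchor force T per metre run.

T = 91 kN/m

Resolving forces along and normal to the sliding plane, with the horizontal anchor force T adding T·sinα to the effective normal force and T·cosα acting up the plane against the driving force:
FS = [c_jL + (W cosα − U − V sinα + T sinα) tanφ_j] / [W sinα + V cosα − T cosα]
Without the anchor: N' = 433.9 kN/m, driving T_d = 396.1 kN/m, resisting R = 14·11.8 + 433.9·tan26.2° = 378.7 kN/m, FS = 0.96.
Setting FS = 1.26 and solving for T:
1.26·(396.1 − T cos34.3°) = 378.7 + T sin34.3°·tan26.2°
T·(sin34.3°·tan26.2° + 1.26·cos34.3°) = 1.26·396.1 − 378.7
T·(0.5635·0.4921 + 1.26·0.8261) = 499.1 − 378.7 = 120.3
T·1.3182 = 120.3
T = 91.3 kN/m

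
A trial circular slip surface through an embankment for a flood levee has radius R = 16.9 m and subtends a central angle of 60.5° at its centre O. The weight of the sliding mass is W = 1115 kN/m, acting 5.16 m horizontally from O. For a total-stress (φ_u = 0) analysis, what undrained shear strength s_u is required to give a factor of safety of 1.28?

s_u = 24.4 kPa

FS = s_u·L_a·R / (W·d), so s_u = FS·W·d / (L_a·R).
Arc length L_a = R·θ = 16.9·(60.5°·π/180) = 16.9·1.0559 = 17.85 m
s_u = 1.28·1115·5.16 / (17.85·16.9) = 7364.4 / 301.58 = 24.42 kPa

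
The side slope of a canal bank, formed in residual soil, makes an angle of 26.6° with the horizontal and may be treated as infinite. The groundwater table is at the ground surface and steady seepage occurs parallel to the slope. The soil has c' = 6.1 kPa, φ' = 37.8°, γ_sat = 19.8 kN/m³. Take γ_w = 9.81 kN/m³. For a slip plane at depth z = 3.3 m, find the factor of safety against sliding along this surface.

With seepage parallel to the slope and the water table at the surface, the effective normal stress on the slip plane uses the buoyant unit weight γ' = γ_sat − γ_w while the driving shear stress uses γ_sat:
FS = [c' + γ' z cos²β tanφ'] / [γ_sat z sinβ cosβ]
γ' = 19.8 − 9.81 = 9.99 kN/m³
Numerator = 6.1 + 9.99·3.3·cos²26.6°·tan37.8° = 6.1 + 9.99·3.3·0.7995·0.7757 = 26.545 kPa
Denominator = 19.8·3.3·sin26.6°·cos26.6° = 19.8·3.3·0.4478·0.8942 = 26.160 kPa
FS = 26.545 / 26.160 = 1.015

FS = 1.01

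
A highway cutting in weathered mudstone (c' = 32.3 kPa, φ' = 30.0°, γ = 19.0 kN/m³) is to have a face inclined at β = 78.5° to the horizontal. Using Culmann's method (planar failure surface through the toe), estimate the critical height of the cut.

H_c = 17.10 m

Culmann's analysis gives the critical failure plane at α_cr = (β + φ')/2 = (78.5 + 30.0)/2 = 54.2°, and the critical height
H_c = (4c'/γ) · sinβ cosφ' / [1 − cos(β − φ')]
    = (4·32.3/19.0) · sin78.5°·cos30.0° / [1 − cos(48.5°)]
    = 6.800 · 0.9799·0.8660 / [1 − 0.6626]
    = 6.800 · 0.8486 / 0.3374
    = 17.10 m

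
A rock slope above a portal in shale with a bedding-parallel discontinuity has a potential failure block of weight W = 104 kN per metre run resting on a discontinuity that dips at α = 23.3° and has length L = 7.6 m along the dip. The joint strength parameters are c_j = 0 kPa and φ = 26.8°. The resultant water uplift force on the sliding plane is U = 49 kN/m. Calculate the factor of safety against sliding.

Resolving the block weight along and normal to the plane and applying the Mohr–Coulomb strength on the joint:
N' = W cosα − U = 104·cos23.3° − 49 = 46.5 kN/m
Driving force T = W sinα = 104·sin23.3° = 41.1 kN/m
Resisting force R = c_j·L + N'·tanφ = 0·7.6 + 46.5·tan26.8° = 0.0 + 23.5 = 23.5 kN/m
FS = R / T = 23.5 / 41.1 = 0.571

FS = 0.57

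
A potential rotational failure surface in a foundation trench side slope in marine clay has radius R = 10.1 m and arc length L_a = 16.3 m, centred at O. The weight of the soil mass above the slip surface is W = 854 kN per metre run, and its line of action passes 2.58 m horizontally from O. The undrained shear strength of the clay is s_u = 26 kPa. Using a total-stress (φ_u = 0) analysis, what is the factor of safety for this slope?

FS = 1.94

Taking moments about the centre O, the resisting moment is provided by the undrained shear strength acting along the arc:
M_R = s_u·L_a·R = 26·16.30·10.1 = 4280.4 kN·m/m
M_D = W·d = 854·2.58 = 2203.3 kN·m/m
FS = M_R / M_D = 4280.4 / 2203.3 = 1.943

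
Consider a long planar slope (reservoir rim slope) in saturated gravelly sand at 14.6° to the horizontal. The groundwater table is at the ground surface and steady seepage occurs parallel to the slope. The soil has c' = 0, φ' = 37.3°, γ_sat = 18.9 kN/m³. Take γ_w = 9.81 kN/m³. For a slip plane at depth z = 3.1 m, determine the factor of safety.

With seepage parallel to the slope and the water table at the surface, the effective normal stress on the slip plane uses the buoyant unit weight γ' = γ_sat − γ_w while the driving shear stress uses γ_sat:
FS = [c' + γ' z cos²β tanφ'] / [γ_sat z sinβ cosβ]
(For c' = 0 this reduces to FS = (γ'/γ_sat)·tanφ'/tanβ.)
γ' = 18.9 − 9.81 = 9.09 kN/m³
Numerator = 0.0 + 9.09·3.1·cos²14.6°·tan37.3° = 0.0 + 9.09·3.1·0.9365·0.7618 = 20.103 kPa
Denominator = 18.9·3.1·sin14.6°·cos14.6° = 18.9·3.1·0.2521·0.9677 = 14.292 kPa
FS = 20.103 / 14.292 = 1.407

FS = 1.41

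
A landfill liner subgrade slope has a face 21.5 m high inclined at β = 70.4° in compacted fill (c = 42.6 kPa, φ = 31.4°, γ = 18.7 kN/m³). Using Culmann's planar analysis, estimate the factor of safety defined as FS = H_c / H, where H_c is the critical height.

FS = 1.53

H_c = (4c/γ) · sinβ cosφ / [1 − cos(β − φ)]
    = (4·42.6/18.7) · sin70.4°·cos31.4° / [1 − cos39.0°]
    = 9.112 · 0.8041 / 0.2229 = 32.88 m
FS = H_c / H = 32.88 / 21.5 = 1.529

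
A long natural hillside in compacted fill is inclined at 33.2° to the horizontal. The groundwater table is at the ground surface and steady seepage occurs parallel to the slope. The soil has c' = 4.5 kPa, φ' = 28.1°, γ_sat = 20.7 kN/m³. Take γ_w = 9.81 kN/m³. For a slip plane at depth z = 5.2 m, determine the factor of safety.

With seepage parallel to the slope and the water table at the surface, the effective normal stress on the slip plane uses the buoyant unit weight γ' = γ_sat − γ_w while the driving shear stress uses γ_sat:
FS = [c' + γ' z cos²β tanφ'] / [γ_sat z sinβ cosβ]
γ' = 20.7 − 9.81 = 10.89 kN/m³
Numerator = 4.5 + 10.89·5.2·cos²33.2°·tan28.1° = 4.5 + 10.89·5.2·0.7002·0.5340 = 25.671 kPa
Denominator = 20.7·5.2·sin33.2°·cos33.2° = 20.7·5.2·0.5476·0.8368 = 49.319 kPa
FS = 25.671 / 49.319 = 0.521

FS = 0.52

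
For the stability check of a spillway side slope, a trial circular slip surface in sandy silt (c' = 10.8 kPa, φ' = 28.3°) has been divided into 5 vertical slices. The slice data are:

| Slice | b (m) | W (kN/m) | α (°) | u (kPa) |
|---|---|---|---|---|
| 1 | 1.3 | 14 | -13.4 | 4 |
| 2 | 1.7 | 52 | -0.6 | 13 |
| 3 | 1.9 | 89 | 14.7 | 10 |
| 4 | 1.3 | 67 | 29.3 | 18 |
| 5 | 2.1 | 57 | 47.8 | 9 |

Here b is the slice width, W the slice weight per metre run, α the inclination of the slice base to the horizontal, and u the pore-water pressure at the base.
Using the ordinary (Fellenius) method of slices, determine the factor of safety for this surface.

Ordinary method of slices: FS = Σ[c'·Δl_i + (W_i cosα_i − u_i·Δl_i)·tanφ'] / Σ W_i sinα_i, with Δl_i = b_i / cosα_i.
Slice 1: Δl = 1.3/cos(-13.4°) = 1.336 m; N'_1 = 14·cos(-13.4°) − 4·1.336 = 8.3; c'Δl = 14.43; W sinα = -3.2
Slice 2: Δl = 1.7/cos(-0.6°) = 1.700 m; N'_2 = 52·cos(-0.6°) − 13·1.700 = 29.9; c'Δl = 18.36; W sinα = -0.5
Slice 3: Δl = 1.9/cos14.7° = 1.964 m; N'_3 = 89·cos14.7° − 10·1.964 = 66.4; c'Δl = 21.21; W sinα = 22.6
Slice 4: Δl = 1.3/cos29.3° = 1.491 m; N'_4 = 67·cos29.3° − 18·1.491 = 31.6; c'Δl = 16.10; W sinα = 32.8
Slice 5: Δl = 2.1/cos47.8° = 3.126 m; N'_5 = 57·cos47.8° − 9·3.126 = 10.2; c'Δl = 33.76; W sinα = 42.2
Σc'Δl = 103.9 kN/m; ΣN' = 146.4 kN/m; ΣW sinα = 93.8 kN/m
Resisting = 103.9 + 146.4·tan28.3° = 103.9 + 78.8 = 182.7 kN/m
FS = 182.7 / 93.8 = 1.947

FS = 1.95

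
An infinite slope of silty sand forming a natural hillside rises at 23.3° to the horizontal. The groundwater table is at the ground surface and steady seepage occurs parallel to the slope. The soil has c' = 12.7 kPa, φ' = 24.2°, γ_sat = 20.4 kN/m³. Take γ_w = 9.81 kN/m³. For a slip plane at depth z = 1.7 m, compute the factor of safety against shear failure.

FS = 1.55

With seepage parallel to the slope and the water table at the surface, the effective normal stress on the slip plane uses the buoyant unit weight γ' = γ_sat − γ_w while the driving shear stress uses γ_sat:
FS = [c' + γ' z cos²β tanφ'] / [γ_sat z sinβ cosβ]
γ' = 20.4 − 9.81 = 10.59 kN/m³
Numerator = 12.7 + 10.59·1.7·cos²23.3°·tan24.2° = 12.7 + 10.59·1.7·0.8435·0.4494 = 19.525 kPa
Denominator = 20.4·1.7·sin23.3°·cos23.3° = 20.4·1.7·0.3955·0.9184 = 12.599 kPa
FS = 19.525 / 12.599 = 1.550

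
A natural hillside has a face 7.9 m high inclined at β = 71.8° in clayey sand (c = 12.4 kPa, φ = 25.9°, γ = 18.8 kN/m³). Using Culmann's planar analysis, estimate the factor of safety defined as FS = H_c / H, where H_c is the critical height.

FS = 0.94

H_c = (4c/γ) · sinβ cosφ / [1 − cos(β − φ)]
    = (4·12.4/18.8) · sin71.8°·cos25.9° / [1 − cos45.9°]
    = 2.638 · 0.8546 / 0.3041 = 7.41 m
FS = H_c / H = 7.41 / 7.9 = 0.939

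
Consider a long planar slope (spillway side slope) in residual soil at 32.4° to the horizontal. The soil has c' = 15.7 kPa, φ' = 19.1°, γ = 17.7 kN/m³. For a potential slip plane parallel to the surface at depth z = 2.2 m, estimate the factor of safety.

For an infinite slope with a slip plane parallel to the surface (no pore pressure): FS = [c' + γz cos²β tanφ'] / [γz sinβ cosβ].
γz = 17.7·2.2 = 38.94 kN/m²
Numerator = 15.7 + 38.94·cos²32.4°·tan19.1° = 15.7 + 38.94·0.7129·0.3463 = 25.313 kPa
Denominator = 38.94·sin32.4°·cos32.4° = 38.94·0.5358·0.8443 = 17.617 kPa
FS = 25.313 / 17.617 = 1.437

FS = 1.44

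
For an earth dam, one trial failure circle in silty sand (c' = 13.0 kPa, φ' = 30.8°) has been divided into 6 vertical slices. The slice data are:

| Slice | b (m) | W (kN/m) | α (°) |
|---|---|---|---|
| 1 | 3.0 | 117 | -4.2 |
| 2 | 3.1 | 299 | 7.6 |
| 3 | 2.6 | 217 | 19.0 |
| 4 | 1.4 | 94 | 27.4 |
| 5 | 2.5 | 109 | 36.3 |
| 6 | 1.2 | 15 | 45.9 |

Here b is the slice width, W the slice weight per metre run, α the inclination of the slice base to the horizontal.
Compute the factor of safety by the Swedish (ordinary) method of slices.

FS = 3.07

Ordinary method of slices: FS = Σ[c'·Δl_i + (W_i cosα_i)·tanφ'] / Σ W_i sinα_i, with Δl_i = b_i / cosα_i.
Slice 1: Δl = 3.0/cos(-4.2°) = 3.008 m; N'_1 = 117·cos(-4.2°) = 116.7; c'Δl = 39.11; W sinα = -8.6
Slice 2: Δl = 3.1/cos7.6° = 3.127 m; N'_2 = 299·cos7.6° = 296.4; c'Δl = 40.66; W sinα = 39.5
Slice 3: Δl = 2.6/cos19.0° = 2.750 m; N'_3 = 217·cos19.0° = 205.2; c'Δl = 35.75; W sinα = 70.6
Slice 4: Δl = 1.4/cos27.4° = 1.577 m; N'_4 = 94·cos27.4° = 83.5; c'Δl = 20.50; W sinα = 43.3
Slice 5: Δl = 2.5/cos36.3° = 3.102 m; N'_5 = 109·cos36.3° = 87.8; c'Δl = 40.33; W sinα = 64.5
Slice 6: Δl = 1.2/cos45.9° = 1.724 m; N'_6 = 15·cos45.9° = 10.4; c'Δl = 22.42; W sinα = 10.8
Σc'Δl = 198.8 kN/m; ΣN' = 800.0 kN/m; ΣW sinα = 220.2 kN/m
Resisting = 198.8 + 800.0·tan30.8° = 198.8 + 476.9 = 675.6 kN/m
FS = 675.6 / 220.2 = 3.068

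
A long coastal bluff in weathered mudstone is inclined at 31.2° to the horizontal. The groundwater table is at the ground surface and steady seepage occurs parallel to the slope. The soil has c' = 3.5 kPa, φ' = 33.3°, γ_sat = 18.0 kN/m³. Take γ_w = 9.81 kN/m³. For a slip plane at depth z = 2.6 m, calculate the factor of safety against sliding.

FS = 0.66

With seepage parallel to the slope and the water table at the surface, the effective normal stress on the slip plane uses the buoyant unit weight γ' = γ_sat − γ_w while the driving shear stress uses γ_sat:
FS = [c' + γ' z cos²β tanφ'] / [γ_sat z sinβ cosβ]
γ' = 18.0 − 9.81 = 8.19 kN/m³
Numerator = 3.5 + 8.19·2.6·cos²31.2°·tan33.3° = 3.5 + 8.19·2.6·0.7316·0.6569 = 13.734 kPa
Denominator = 18.0·2.6·sin31.2°·cos31.2° = 18.0·2.6·0.5180·0.8554 = 20.737 kPa
FS = 13.734 / 20.737 = 0.662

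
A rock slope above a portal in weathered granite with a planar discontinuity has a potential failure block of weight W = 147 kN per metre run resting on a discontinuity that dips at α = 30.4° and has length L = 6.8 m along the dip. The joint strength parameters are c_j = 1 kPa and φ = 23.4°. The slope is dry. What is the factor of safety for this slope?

Resolving the block weight along and normal to the plane and applying the Mohr–Coulomb strength on the joint:
N' = W cosα = 147·cos30.4° = 126.8 kN/m
Driving force T = W sinα = 147·sin30.4° = 74.4 kN/m
Resisting force R = c_j·L + N'·tanφ = 1·6.8 + 126.8·tan23.4° = 6.8 + 54.9 = 61.7 kN/m
FS = R / T = 61.7 / 74.4 = 0.829

FS = 0.83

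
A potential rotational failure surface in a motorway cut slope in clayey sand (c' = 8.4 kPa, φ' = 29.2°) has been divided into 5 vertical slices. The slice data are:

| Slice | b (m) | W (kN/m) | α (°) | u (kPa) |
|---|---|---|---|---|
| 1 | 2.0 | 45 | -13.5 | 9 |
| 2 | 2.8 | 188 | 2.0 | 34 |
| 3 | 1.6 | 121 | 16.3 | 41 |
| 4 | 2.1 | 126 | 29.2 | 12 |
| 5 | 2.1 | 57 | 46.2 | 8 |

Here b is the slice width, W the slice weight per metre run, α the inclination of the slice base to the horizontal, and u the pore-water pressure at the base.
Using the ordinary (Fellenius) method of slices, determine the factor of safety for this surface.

FS = 1.86

Ordinary method of slices: FS = Σ[c'·Δl_i + (W_i cosα_i − u_i·Δl_i)·tanφ'] / Σ W_i sinα_i, with Δl_i = b_i / cosα_i.
Slice 1: Δl = 2.0/cos(-13.5°) = 2.057 m; N'_1 = 45·cos(-13.5°) − 9·2.057 = 25.2; c'Δl = 17.28; W sinα = -10.5
Slice 2: Δl = 2.8/cos2.0° = 2.802 m; N'_2 = 188·cos2.0° − 34·2.802 = 92.6; c'Δl = 23.53; W sinα = 6.6
Slice 3: Δl = 1.6/cos16.3° = 1.667 m; N'_3 = 121·cos16.3° − 41·1.667 = 47.8; c'Δl = 14.00; W sinα = 34.0
Slice 4: Δl = 2.1/cos29.2° = 2.406 m; N'_4 = 126·cos29.2° − 12·2.406 = 81.1; c'Δl = 20.21; W sinα = 61.5
Slice 5: Δl = 2.1/cos46.2° = 3.034 m; N'_5 = 57·cos46.2° − 8·3.034 = 15.2; c'Δl = 25.49; W sinα = 41.1
Σc'Δl = 100.5 kN/m; ΣN' = 262.0 kN/m; ΣW sinα = 132.6 kN/m
Resisting = 100.5 + 262.0·tan29.2° = 100.5 + 146.4 = 246.9 kN/m
FS = 246.9 / 132.6 = 1.862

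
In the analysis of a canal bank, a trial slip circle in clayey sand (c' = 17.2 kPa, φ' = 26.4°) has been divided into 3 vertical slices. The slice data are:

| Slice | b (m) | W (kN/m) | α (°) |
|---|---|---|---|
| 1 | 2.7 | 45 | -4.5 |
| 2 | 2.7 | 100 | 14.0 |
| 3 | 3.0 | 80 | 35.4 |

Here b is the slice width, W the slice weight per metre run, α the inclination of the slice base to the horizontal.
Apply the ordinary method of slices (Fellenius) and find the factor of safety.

Ordinary method of slices: FS = Σ[c'·Δl_i + (W_i cosα_i)·tanφ'] / Σ W_i sinα_i, with Δl_i = b_i / cosα_i.
Slice 1: Δl = 2.7/cos(-4.5°) = 2.708 m; N'_1 = 45·cos(-4.5°) = 44.9; c'Δl = 46.58; W sinα = -3.5
Slice 2: Δl = 2.7/cos14.0° = 2.783 m; N'_2 = 100·cos14.0° = 97.0; c'Δl = 47.86; W sinα = 24.2
Slice 3: Δl = 3.0/cos35.4° = 3.680 m; N'_3 = 80·cos35.4° = 65.2; c'Δl = 63.30; W sinα = 46.3
Σc'Δl = 157.7 kN/m; ΣN' = 207.1 kN/m; ΣW sinα = 67.0 kN/m
Resisting = 157.7 + 207.1·tan26.4° = 157.7 + 102.8 = 260.6 kN/m
FS = 260.6 / 67.0 = 3.889

FS = 3.89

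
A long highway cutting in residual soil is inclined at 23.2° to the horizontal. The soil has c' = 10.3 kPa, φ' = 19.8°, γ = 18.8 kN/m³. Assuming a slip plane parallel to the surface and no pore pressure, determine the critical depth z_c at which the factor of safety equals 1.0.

Setting FS = 1.00 in FS = [c' + γz cos²β tanφ'] / [γz sinβ cosβ] and solving for z:
z = c' / [γ cosβ (FS·sinβ − cosβ·tanφ')]
  = 10.3 / [18.8·cos23.2°·(1.00·sin23.2° − cos23.2°·tan19.8°)]
  = 10.3 / [18.8·0.9191·(1.00·0.3939 − 0.9191·0.3600)]
  = 10.3 / 1.0892 = 9.457 m

z_c = 9.46 m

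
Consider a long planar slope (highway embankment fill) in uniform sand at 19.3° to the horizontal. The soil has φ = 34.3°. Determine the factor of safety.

FS = 1.95

For a dry cohesionless infinite slope the factor of safety is FS = tanφ / tanβ.
FS = tan34.3° / tan19.3° = 0.6822 / 0.3502 = 1.948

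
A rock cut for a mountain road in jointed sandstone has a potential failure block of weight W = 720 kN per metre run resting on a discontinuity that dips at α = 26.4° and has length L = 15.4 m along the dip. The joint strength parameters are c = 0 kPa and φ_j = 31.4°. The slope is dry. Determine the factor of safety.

FS = 1.23

Resolving the block weight along and normal to the plane and applying the Mohr–Coulomb strength on the joint:
N' = W cosα = 720·cos26.4° = 644.9 kN/m
Driving force T = W sinα = 720·sin26.4° = 320.1 kN/m
Resisting force R = c·L + N'·tanφ_j = 0·15.4 + 644.9·tan31.4° = 0.0 + 393.7 = 393.7 kN/m
FS = R / T = 393.7 / 320.1 = 1.230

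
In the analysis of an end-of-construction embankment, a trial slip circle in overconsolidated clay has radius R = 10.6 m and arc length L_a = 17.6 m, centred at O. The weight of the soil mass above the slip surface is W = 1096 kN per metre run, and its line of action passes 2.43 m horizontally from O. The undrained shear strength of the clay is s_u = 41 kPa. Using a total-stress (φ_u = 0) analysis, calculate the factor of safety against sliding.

FS = 2.87

Taking moments about the centre O, the resisting moment is provided by the undrained shear strength acting along the arc:
M_R = s_u·L_a·R = 41·17.60·10.6 = 7649.0 kN·m/m
M_D = W·d = 1096·2.43 = 2663.3 kN·m/m
FS = M_R / M_D = 7649.0 / 2663.3 = 2.872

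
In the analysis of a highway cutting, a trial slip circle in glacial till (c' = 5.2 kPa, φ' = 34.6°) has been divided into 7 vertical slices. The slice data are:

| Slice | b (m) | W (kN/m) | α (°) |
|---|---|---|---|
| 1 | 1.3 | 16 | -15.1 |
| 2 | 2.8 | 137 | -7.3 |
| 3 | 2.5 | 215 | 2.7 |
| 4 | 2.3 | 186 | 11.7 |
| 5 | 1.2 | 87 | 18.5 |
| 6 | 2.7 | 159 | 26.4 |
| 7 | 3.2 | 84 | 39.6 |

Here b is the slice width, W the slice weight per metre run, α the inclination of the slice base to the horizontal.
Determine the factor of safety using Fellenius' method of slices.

Ordinary method of slices: FS = Σ[c'·Δl_i + (W_i cosα_i)·tanφ'] / Σ W_i sinα_i, with Δl_i = b_i / cosα_i.
Slice 1: Δl = 1.3/cos(-15.1°) = 1.346 m; N'_1 = 16·cos(-15.1°) = 15.4; c'Δl = 7.00; W sinα = -4.2
Slice 2: Δl = 2.8/cos(-7.3°) = 2.823 m; N'_2 = 137·cos(-7.3°) = 135.9; c'Δl = 14.68; W sinα = -17.4
Slice 3: Δl = 2.5/cos2.7° = 2.503 m; N'_3 = 215·cos2.7° = 214.8; c'Δl = 13.01; W sinα = 10.1
Slice 4: Δl = 2.3/cos11.7° = 2.349 m; N'_4 = 186·cos11.7° = 182.1; c'Δl = 12.21; W sinα = 37.7
Slice 5: Δl = 1.2/cos18.5° = 1.265 m; N'_5 = 87·cos18.5° = 82.5; c'Δl = 6.58; W sinα = 27.6
Slice 6: Δl = 2.7/cos26.4° = 3.014 m; N'_6 = 159·cos26.4° = 142.4; c'Δl = 15.67; W sinα = 70.7
Slice 7: Δl = 3.2/cos39.6° = 4.153 m; N'_7 = 84·cos39.6° = 64.7; c'Δl = 21.60; W sinα = 53.5
Σc'Δl = 90.8 kN/m; ΣN' = 837.9 kN/m; ΣW sinα = 178.1 kN/m
Resisting = 90.8 + 837.9·tan34.6° = 90.8 + 578.0 = 668.8 kN/m
FS = 668.8 / 178.1 = 3.755

FS = 3.75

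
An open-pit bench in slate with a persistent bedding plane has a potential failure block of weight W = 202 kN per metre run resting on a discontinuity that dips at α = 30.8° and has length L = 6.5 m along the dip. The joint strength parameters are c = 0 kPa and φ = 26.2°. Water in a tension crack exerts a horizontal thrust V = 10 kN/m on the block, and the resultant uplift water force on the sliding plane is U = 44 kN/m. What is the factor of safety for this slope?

FS = 0.55

Resolving the block weight along and normal to the plane and applying the Mohr–Coulomb strength on the joint:
N' = W cosα − U − V sinα = 202·cos30.8° − 44 − 10·sin30.8° = 124.4 kN/m
Driving force T = W sinα + V cosα = 202·sin30.8° + 10·cos30.8° = 112.0 kN/m
Resisting force R = c·L + N'·tanφ = 0·6.5 + 124.4·tan26.2° = 0.0 + 61.2 = 61.2 kN/m
FS = R / T = 61.2 / 112.0 = 0.546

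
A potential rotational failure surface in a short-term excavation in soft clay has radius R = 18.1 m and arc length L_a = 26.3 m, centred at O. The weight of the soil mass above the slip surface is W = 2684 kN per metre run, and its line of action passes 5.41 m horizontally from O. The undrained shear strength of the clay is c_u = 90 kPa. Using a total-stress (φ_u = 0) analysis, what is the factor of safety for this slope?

FS = 2.95

Taking moments about the centre O, the resisting moment is provided by the undrained shear strength acting along the arc:
M_R = c_u·L_a·R = 90·26.30·18.1 = 42842.7 kN·m/m
M_D = W·d = 2684·5.41 = 14520.4 kN·m/m
FS = M_R / M_D = 42842.7 / 14520.4 = 2.951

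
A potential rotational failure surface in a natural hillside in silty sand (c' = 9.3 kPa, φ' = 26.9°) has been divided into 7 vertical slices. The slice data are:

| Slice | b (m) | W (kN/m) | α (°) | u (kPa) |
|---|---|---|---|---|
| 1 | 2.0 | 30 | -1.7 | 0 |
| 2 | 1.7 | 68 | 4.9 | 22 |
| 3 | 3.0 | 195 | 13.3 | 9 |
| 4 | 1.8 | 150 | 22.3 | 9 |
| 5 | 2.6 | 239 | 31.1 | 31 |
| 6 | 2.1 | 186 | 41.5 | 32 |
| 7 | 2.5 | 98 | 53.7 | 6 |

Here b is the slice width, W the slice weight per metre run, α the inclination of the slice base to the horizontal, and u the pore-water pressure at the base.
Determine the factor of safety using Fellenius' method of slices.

FS = 1.03

Ordinary method of slices: FS = Σ[c'·Δl_i + (W_i cosα_i − u_i·Δl_i)·tanφ'] / Σ W_i sinα_i, with Δl_i = b_i / cosα_i.
Slice 1: Δl = 2.0/cos(-1.7°) = 2.001 m; N'_1 = 30·cos(-1.7°) − 0·2.001 = 30.0; c'Δl = 18.61; W sinα = -0.9
Slice 2: Δl = 1.7/cos4.9° = 1.706 m; N'_2 = 68·cos4.9° − 22·1.706 = 30.2; c'Δl = 15.87; W sinα = 5.8
Slice 3: Δl = 3.0/cos13.3° = 3.083 m; N'_3 = 195·cos13.3° − 9·3.083 = 162.0; c'Δl = 28.67; W sinα = 44.9
Slice 4: Δl = 1.8/cos22.3° = 1.946 m; N'_4 = 150·cos22.3° − 9·1.946 = 121.3; c'Δl = 18.09; W sinα = 56.9
Slice 5: Δl = 2.6/cos31.1° = 3.036 m; N'_5 = 239·cos31.1° − 31·3.036 = 110.5; c'Δl = 28.24; W sinα = 123.5
Slice 6: Δl = 2.1/cos41.5° = 2.804 m; N'_6 = 186·cos41.5° − 32·2.804 = 49.6; c'Δl = 26.08; W sinα = 123.2
Slice 7: Δl = 2.5/cos53.7° = 4.223 m; N'_7 = 98·cos53.7° − 6·4.223 = 32.7; c'Δl = 39.27; W sinα = 79.0
Σc'Δl = 174.8 kN/m; ΣN' = 536.3 kN/m; ΣW sinα = 432.4 kN/m
Resisting = 174.8 + 536.3·tan26.9° = 174.8 + 272.1 = 446.9 kN/m
FS = 446.9 / 432.4 = 1.034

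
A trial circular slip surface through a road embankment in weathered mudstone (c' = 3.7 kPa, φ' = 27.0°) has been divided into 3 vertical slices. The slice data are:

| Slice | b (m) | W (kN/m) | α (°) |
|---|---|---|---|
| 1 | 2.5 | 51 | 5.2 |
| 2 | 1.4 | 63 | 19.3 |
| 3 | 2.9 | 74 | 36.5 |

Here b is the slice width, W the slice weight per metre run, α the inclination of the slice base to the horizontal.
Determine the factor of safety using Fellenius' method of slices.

FS = 1.65

Ordinary method of slices: FS = Σ[c'·Δl_i + (W_i cosα_i)·tanφ'] / Σ W_i sinα_i, with Δl_i = b_i / cosα_i.
Slice 1: Δl = 2.5/cos5.2° = 2.510 m; N'_1 = 51·cos5.2° = 50.8; c'Δl = 9.29; W sinα = 4.6
Slice 2: Δl = 1.4/cos19.3° = 1.483 m; N'_2 = 63·cos19.3° = 59.5; c'Δl = 5.49; W sinα = 20.8
Slice 3: Δl = 2.9/cos36.5° = 3.608 m; N'_3 = 74·cos36.5° = 59.5; c'Δl = 13.35; W sinα = 44.0
Σc'Δl = 28.1 kN/m; ΣN' = 169.7 kN/m; ΣW sinα = 69.5 kN/m
Resisting = 28.1 + 169.7·tan27.0° = 28.1 + 86.5 = 114.6 kN/m
FS = 114.6 / 69.5 = 1.650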